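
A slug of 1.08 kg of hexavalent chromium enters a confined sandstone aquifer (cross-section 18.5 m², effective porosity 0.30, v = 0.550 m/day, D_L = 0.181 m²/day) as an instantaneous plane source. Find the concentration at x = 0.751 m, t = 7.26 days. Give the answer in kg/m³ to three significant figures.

For an instantaneous plane source, C(x,t) = M/(n_e·A·√(4πDt)) · exp(−(x−vt)²/(4Dt)), with n_e·A the pore (flow) area.
Plume center vt = 0.550 × 7.26 = 3.993 m, so the well at 0.751 m is 3.242 m upgradient of the peak.
√(4πDt) = 4.064 m, giving peak height M/(n_e·A·√(4πDt)) = 1.08/(0.30 × 18.5 × 4.064) = 0.04788 kg/m³.
(x−vt)²/(4Dt) = (-3.242)²/(4 × 0.181 × 7.26) = 2.000; exp(−2.000) = 0.1353.
C = 0.04788 × 0.1353 = 0.00648 kg/m³.

0.00648 kg/m³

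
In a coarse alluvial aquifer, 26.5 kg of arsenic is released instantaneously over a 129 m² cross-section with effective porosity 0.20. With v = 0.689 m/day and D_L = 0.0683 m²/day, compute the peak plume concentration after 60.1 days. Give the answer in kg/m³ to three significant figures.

0.143 kg/m³

The peak of an instantaneous 1D plume sits at x = vt; there the Gaussian factor is 1 and C_max = M/(n_e·A·√(4πDt)), where n_e·A is the pore area the mass is dissolved in.
√(4πDt) = √(4π × 0.0683 × 60.1) = 7.182 m, so C_max = 26.5/(0.20 × 129 × 7.182) = 0.143 kg/m³.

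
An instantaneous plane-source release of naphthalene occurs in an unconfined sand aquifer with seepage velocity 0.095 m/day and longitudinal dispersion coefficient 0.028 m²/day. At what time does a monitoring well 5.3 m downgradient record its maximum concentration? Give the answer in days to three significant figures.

52.8 days

For the 1D instantaneous-source solution, setting ∂C/∂t = 0 at fixed x gives v²t² + 2Dt − x² = 0, so t = (√(D² + v²x²) − D)/v².
√(D² + v²x²) = √(0.028² + 0.095² × 5.3²) = 0.5043; v² = 0.009025.
t = (0.5043 − 0.028)/0.009025 = 52.8 days (vs. the pure-advection estimate x/v = 55.8 d).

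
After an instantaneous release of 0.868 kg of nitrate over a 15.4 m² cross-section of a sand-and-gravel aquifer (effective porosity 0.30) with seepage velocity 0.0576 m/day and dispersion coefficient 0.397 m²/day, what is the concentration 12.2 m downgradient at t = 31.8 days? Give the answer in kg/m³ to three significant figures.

For an instantaneous plane source, C(x,t) = M/(n_e·A·√(4πDt)) · exp(−(x−vt)²/(4Dt)), with n_e·A the pore (flow) area.
Plume center vt = 0.0576 × 31.8 = 1.83168 m, so the well at 12.2 m is 10.36832 m downgradient of the peak.
√(4πDt) = 12.60 m, giving peak height M/(n_e·A·√(4πDt)) = 0.868/(0.30 × 15.4 × 12.60) = 0.01491 kg/m³.
(x−vt)²/(4Dt) = (10.36832)²/(4 × 0.397 × 31.8) = 2.129; exp(−2.129) = 0.1190.
C = 0.01491 × 0.1190 = 0.00177 kg/m³.

0.00177 kg/m³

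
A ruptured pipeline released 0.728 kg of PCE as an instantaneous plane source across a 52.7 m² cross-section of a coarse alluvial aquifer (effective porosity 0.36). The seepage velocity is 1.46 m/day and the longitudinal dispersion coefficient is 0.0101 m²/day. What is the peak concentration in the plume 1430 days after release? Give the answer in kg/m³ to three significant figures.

The peak of an instantaneous 1D plume sits at x = vt; there the Gaussian factor is 1 and C_max = M/(n_e·A·√(4πDt)), where n_e·A is the pore area the mass is dissolved in.
√(4πDt) = √(4π × 0.0101 × 1430) = 13.47 m, so C_max = 0.728/(0.36 × 52.7 × 13.47) = 0.00285 kg/m³.

0.00285 kg/m³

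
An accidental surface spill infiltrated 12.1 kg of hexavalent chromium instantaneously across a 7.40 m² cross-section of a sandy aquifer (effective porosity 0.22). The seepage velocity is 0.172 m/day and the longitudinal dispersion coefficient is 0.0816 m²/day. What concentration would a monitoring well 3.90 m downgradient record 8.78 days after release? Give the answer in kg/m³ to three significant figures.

For an instantaneous plane source, C(x,t) = M/(n_e·A·√(4πDt)) · exp(−(x−vt)²/(4Dt)), with n_e·A the pore (flow) area.
Plume center vt = 0.172 × 8.78 = 1.51016 m, so the well at 3.90 m is 2.38984 m downgradient of the peak.
√(4πDt) = 3.001 m, giving peak height M/(n_e·A·√(4πDt)) = 12.1/(0.22 × 7.40 × 3.001) = 2.477 kg/m³.
(x−vt)²/(4Dt) = (2.38984)²/(4 × 0.0816 × 8.78) = 1.993; exp(−1.993) = 0.1363.
C = 2.477 × 0.1363 = 0.338 kg/m³.

0.338 kg/m³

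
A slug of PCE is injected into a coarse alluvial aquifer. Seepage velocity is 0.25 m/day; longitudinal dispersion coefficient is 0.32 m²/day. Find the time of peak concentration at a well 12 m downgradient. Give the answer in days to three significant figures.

43.2 days

For the 1D instantaneous-source solution, setting ∂C/∂t = 0 at fixed x gives v²t² + 2Dt − x² = 0, so t = (√(D² + v²x²) − D)/v².
√(D² + v²x²) = √(0.32² + 0.25² × 12²) = 3.017; v² = 0.0625.
t = (3.017 − 0.32)/0.0625 = 43.2 days (vs. the pure-advection estimate x/v = 48.0 d).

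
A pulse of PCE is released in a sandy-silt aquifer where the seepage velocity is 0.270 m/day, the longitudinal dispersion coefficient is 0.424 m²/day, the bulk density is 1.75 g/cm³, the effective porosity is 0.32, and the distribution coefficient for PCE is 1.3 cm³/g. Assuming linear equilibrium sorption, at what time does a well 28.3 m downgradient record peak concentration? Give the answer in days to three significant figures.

804 days

Retardation factor R = 1 + ρ_b·K_d/n = 1 + 1.75 × 1.3/0.32 = 8.109.
Sorption retards both mechanisms: v_R = v/R = 0.03330 m/day, D_R = D/R = 0.05229 m²/day.
Peak time from v_R²t² + 2D_R t − x² = 0: t = (√(D_R² + v_R²x²) − D_R)/v_R².
√(D_R² + v_R²x²) = √(0.05229² + 0.03330² × 28.3²) = 0.9438; v_R² = 0.001109.
t = (0.9438 − 0.05229)/0.001109 = 804 days.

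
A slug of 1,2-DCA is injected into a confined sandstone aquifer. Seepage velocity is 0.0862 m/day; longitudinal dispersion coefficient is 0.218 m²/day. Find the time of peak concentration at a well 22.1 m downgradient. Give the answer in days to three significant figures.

For the 1D instantaneous-source solution, setting ∂C/∂t = 0 at fixed x gives v²t² + 2Dt − x² = 0, so t = (√(D² + v²x²) − D)/v².
√(D² + v²x²) = √(0.218² + 0.0862² × 22.1²) = 1.917; v² = 0.00743044.
t = (1.917 − 0.218)/0.00743044 = 229 days (vs. the pure-advection estimate x/v = 256 d).

229 days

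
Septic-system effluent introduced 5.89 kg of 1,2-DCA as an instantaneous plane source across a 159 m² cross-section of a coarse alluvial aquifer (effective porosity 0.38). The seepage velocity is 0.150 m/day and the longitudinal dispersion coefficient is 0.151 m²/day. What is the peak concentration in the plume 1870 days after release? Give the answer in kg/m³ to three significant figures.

The peak of an instantaneous 1D plume sits at x = vt; there the Gaussian factor is 1 and C_max = M/(n_e·A·√(4πDt)), where n_e·A is the pore area the mass is dissolved in.
√(4πDt) = √(4π × 0.151 × 1870) = 59.57 m, so C_max = 5.89/(0.38 × 159 × 59.57) = 0.00164 kg/m³.

0.00164 kg/m³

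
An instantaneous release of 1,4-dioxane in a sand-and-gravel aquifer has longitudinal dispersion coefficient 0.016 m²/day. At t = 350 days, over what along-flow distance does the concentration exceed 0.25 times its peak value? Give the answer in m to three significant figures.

11.1 m

The plume is Gaussian with σ = √(2Dt) = √(2 × 0.016 × 350) = 3.347 m.
C/C_peak = exp(−Δx²/(2σ²)) = 0.25 ⇒ Δx = σ·√(−2 ln 0.25) = 3.347 × 1.665 = 5.573 m.
Width = 2Δx = 11.1 m.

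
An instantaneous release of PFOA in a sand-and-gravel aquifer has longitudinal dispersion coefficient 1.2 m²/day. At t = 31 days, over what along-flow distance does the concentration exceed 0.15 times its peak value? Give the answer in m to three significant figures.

33.6 m

The plume is Gaussian with σ = √(2Dt) = √(2 × 1.2 × 31) = 8.626 m.
C/C_peak = exp(−Δx²/(2σ²)) = 0.15 ⇒ Δx = σ·√(−2 ln 0.15) = 8.626 × 1.948 = 16.80 m.
Width = 2Δx = 33.6 m.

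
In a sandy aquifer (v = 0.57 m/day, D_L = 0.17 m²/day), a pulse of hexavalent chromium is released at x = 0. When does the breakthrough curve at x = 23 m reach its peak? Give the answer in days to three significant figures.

39.8 days

For the 1D instantaneous-source solution, setting ∂C/∂t = 0 at fixed x gives v²t² + 2Dt − x² = 0, so t = (√(D² + v²x²) − D)/v².
√(D² + v²x²) = √(0.17² + 0.57² × 23²) = 13.11; v² = 0.3249.
t = (13.11 − 0.17)/0.3249 = 39.8 days (vs. the pure-advection estimate x/v = 40.4 d).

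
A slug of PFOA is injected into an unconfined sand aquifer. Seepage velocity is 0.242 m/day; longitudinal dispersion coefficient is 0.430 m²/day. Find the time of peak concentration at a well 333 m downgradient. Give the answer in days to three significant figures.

1370 days

For the 1D instantaneous-source solution, setting ∂C/∂t = 0 at fixed x gives v²t² + 2Dt − x² = 0, so t = (√(D² + v²x²) − D)/v².
√(D² + v²x²) = √(0.430² + 0.242² × 333²) = 80.59; v² = 0.058564.
t = (80.59 − 0.430)/0.058564 = 1370 days (vs. the pure-advection estimate x/v = 1380 d).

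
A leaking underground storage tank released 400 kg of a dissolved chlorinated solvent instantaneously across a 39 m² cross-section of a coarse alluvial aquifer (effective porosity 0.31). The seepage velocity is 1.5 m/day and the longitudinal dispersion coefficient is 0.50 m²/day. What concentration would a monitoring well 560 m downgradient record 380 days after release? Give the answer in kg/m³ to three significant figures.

0.594 kg/m³

For an instantaneous plane source, C(x,t) = M/(n_e·A·√(4πDt)) · exp(−(x−vt)²/(4Dt)), with n_e·A the pore (flow) area.
Plume center vt = 1.5 × 380 = 570 m, so the well at 560 m is 10 m upgradient of the peak.
√(4πDt) = 48.86 m, giving peak height M/(n_e·A·√(4πDt)) = 400/(0.31 × 39 × 48.86) = 0.6771 kg/m³.
(x−vt)²/(4Dt) = (-10)²/(4 × 0.50 × 380) = 0.1316; exp(−0.1316) = 0.8767.
C = 0.6771 × 0.8767 = 0.594 kg/m³.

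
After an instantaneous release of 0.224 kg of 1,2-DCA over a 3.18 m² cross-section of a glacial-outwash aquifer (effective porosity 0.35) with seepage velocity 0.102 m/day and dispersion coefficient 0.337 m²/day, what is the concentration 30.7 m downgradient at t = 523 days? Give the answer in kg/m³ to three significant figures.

0.00207 kg/m³

For an instantaneous plane source, C(x,t) = M/(n_e·A·√(4πDt)) · exp(−(x−vt)²/(4Dt)), with n_e·A the pore (flow) area.
Plume center vt = 0.102 × 523 = 53.346 m, so the well at 30.7 m is 22.646 m upgradient of the peak.
√(4πDt) = 47.06 m, giving peak height M/(n_e·A·√(4πDt)) = 0.224/(0.35 × 3.18 × 47.06) = 0.004277 kg/m³.
(x−vt)²/(4Dt) = (-22.646)²/(4 × 0.337 × 523) = 0.7274; exp(−0.7274) = 0.4832.
C = 0.004277 × 0.4832 = 0.00207 kg/m³.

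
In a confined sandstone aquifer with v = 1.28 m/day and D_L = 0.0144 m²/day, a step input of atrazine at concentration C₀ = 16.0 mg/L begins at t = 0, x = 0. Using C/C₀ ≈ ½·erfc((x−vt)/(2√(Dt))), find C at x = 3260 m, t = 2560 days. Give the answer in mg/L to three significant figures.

15.6 mg/L

For a continuous step input, C/C₀ ≈ ½·erfc((x−vt)/(2√(Dt))).
vt = 1.28 × 2560 = 3276.8 m and 2√(Dt) = 2√(0.0144 × 2560) = 12.14 m.
Argument (x−vt)/(2√(Dt)) = (3260 − 3276.8)/12.14 = -1.384; ½·erfc(-1.384) = 0.9748.
C = 16.0 × 0.9748 = 15.6 mg/L.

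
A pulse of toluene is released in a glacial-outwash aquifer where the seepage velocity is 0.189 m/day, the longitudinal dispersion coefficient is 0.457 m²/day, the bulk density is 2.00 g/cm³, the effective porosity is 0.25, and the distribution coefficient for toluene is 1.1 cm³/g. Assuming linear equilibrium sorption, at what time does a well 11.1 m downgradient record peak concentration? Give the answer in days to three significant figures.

Retardation factor R = 1 + ρ_b·K_d/n = 1 + 2.00 × 1.1/0.25 = 9.800.
Sorption retards both mechanisms: v_R = v/R = 0.01929 m/day, D_R = D/R = 0.04663 m²/day.
Peak time from v_R²t² + 2D_R t − x² = 0: t = (√(D_R² + v_R²x²) − D_R)/v_R².
√(D_R² + v_R²x²) = √(0.04663² + 0.01929² × 11.1²) = 0.2191; v_R² = 0.0003721.
t = (0.2191 − 0.04663)/0.0003721 = 464 days.

464 days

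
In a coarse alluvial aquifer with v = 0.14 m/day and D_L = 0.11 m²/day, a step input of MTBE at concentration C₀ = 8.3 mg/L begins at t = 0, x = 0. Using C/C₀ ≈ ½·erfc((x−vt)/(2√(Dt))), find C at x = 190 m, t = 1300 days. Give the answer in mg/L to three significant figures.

2.64 mg/L

For a continuous step input, C/C₀ ≈ ½·erfc((x−vt)/(2√(Dt))).
vt = 0.14 × 1300 = 182 m and 2√(Dt) = 2√(0.11 × 1300) = 23.92 m.
Argument (x−vt)/(2√(Dt)) = (190 − 182)/23.92 = 0.3344; ½·erfc(0.3344) = 0.3181.
C = 8.3 × 0.3181 = 2.64 mg/L.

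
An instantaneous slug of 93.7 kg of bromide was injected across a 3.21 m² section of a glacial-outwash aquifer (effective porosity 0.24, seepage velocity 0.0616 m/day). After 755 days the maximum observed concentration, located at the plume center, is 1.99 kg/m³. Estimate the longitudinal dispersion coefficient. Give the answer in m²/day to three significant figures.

0.394 m²/day

At the plume center C_max = M/(n_e·A·√(4πDt)), so D = M²/(4πt·(n_e·A·C_max)²).
n_e·A·C_max = 0.24 × 3.21 × 1.99 = 1.533 kg/m.
D = 93.7²/(4π × 755 × 1.533²) = 0.394 m²/day.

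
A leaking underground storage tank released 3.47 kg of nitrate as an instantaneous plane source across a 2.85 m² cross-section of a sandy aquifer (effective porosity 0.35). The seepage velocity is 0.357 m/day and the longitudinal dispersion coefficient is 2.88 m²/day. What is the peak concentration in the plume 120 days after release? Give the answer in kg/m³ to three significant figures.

0.0528 kg/m³

The peak of an instantaneous 1D plume sits at x = vt; there the Gaussian factor is 1 and C_max = M/(n_e·A·√(4πDt)), where n_e·A is the pore area the mass is dissolved in.
√(4πDt) = √(4π × 2.88 × 120) = 65.90 m, so C_max = 3.47/(0.35 × 2.85 × 65.90) = 0.0528 kg/m³.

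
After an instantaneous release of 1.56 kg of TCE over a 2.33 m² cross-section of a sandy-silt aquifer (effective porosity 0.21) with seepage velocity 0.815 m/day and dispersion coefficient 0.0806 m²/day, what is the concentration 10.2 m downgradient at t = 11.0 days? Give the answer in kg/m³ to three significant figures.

For an instantaneous plane source, C(x,t) = M/(n_e·A·√(4πDt)) · exp(−(x−vt)²/(4Dt)), with n_e·A the pore (flow) area.
Plume center vt = 0.815 × 11.0 = 8.965 m, so the well at 10.2 m is 1.235 m downgradient of the peak.
√(4πDt) = 3.338 m, giving peak height M/(n_e·A·√(4πDt)) = 1.56/(0.21 × 2.33 × 3.338) = 0.9551 kg/m³.
(x−vt)²/(4Dt) = (1.235)²/(4 × 0.0806 × 11.0) = 0.4301; exp(−0.4301) = 0.6504.
C = 0.9551 × 0.6504 = 0.621 kg/m³.

0.621 kg/m³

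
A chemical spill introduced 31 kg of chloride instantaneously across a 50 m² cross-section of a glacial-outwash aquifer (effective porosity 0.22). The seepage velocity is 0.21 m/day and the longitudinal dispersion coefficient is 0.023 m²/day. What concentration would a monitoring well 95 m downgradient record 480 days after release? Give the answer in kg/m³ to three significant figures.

For an instantaneous plane source, C(x,t) = M/(n_e·A·√(4πDt)) · exp(−(x−vt)²/(4Dt)), with n_e·A the pore (flow) area.
Plume center vt = 0.21 × 480 = 100.8 m, so the well at 95 m is 5.8 m upgradient of the peak.
√(4πDt) = 11.78 m, giving peak height M/(n_e·A·√(4πDt)) = 31/(0.22 × 50 × 11.78) = 0.2392 kg/m³.
(x−vt)²/(4Dt) = (-5.8)²/(4 × 0.023 × 480) = 0.7618; exp(−0.7618) = 0.4668.
C = 0.2392 × 0.4668 = 0.112 kg/m³.

0.112 kg/m³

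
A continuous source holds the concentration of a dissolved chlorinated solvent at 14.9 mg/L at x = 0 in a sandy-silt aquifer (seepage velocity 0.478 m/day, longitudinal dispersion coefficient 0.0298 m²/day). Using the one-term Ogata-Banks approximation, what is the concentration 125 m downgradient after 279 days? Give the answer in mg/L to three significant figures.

14.6 mg/L

For a continuous step input, C/C₀ ≈ ½·erfc((x−vt)/(2√(Dt))).
vt = 0.478 × 279 = 133.362 m and 2√(Dt) = 2√(0.0298 × 279) = 5.767 m.
Argument (x−vt)/(2√(Dt)) = (125 − 133.362)/5.767 = -1.450; ½·erfc(-1.450) = 0.9798.
C = 14.9 × 0.9798 = 14.6 mg/L.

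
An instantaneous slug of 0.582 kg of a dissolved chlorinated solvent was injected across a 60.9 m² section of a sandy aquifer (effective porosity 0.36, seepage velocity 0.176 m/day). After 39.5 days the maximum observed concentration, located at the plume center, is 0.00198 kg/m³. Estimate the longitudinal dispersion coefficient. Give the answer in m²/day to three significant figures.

0.362 m²/day

At the plume center C_max = M/(n_e·A·√(4πDt)), so D = M²/(4πt·(n_e·A·C_max)²).
n_e·A·C_max = 0.36 × 60.9 × 0.00198 = 0.04341 kg/m.
D = 0.582²/(4π × 39.5 × 0.04341²) = 0.362 m²/day.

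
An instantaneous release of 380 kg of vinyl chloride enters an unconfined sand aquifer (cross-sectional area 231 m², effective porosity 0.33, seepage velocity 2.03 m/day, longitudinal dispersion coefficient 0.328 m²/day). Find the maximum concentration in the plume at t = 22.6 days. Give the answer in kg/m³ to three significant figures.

The peak of an instantaneous 1D plume sits at x = vt; there the Gaussian factor is 1 and C_max = M/(n_e·A·√(4πDt)), where n_e·A is the pore area the mass is dissolved in.
√(4πDt) = √(4π × 0.328 × 22.6) = 9.652 m, so C_max = 380/(0.33 × 231 × 9.652) = 0.516 kg/m³.

0.516 kg/m³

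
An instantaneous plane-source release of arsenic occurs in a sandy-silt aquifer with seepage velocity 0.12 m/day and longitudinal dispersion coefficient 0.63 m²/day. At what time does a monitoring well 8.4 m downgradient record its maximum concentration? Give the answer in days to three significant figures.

38.8 days

For the 1D instantaneous-source solution, setting ∂C/∂t = 0 at fixed x gives v²t² + 2Dt − x² = 0, so t = (√(D² + v²x²) − D)/v².
√(D² + v²x²) = √(0.63² + 0.12² × 8.4²) = 1.189; v² = 0.0144.
t = (1.189 − 0.63)/0.0144 = 38.8 days (vs. the pure-advection estimate x/v = 70.0 d).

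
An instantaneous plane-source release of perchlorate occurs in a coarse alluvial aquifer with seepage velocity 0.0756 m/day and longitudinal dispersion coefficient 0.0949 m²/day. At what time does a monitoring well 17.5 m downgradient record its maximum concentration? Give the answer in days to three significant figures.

215 days

For the 1D instantaneous-source solution, setting ∂C/∂t = 0 at fixed x gives v²t² + 2Dt − x² = 0, so t = (√(D² + v²x²) − D)/v².
√(D² + v²x²) = √(0.0949² + 0.0756² × 17.5²) = 1.326; v² = 0.00571536.
t = (1.326 − 0.0949)/0.00571536 = 215 days (vs. the pure-advection estimate x/v = 231 d).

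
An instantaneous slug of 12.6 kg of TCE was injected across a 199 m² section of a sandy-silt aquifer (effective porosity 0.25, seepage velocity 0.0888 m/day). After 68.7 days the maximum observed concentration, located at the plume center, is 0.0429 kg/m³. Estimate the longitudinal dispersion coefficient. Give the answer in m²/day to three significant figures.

At the plume center C_max = M/(n_e·A·√(4πDt)), so D = M²/(4πt·(n_e·A·C_max)²).
n_e·A·C_max = 0.25 × 199 × 0.0429 = 2.134 kg/m.
D = 12.6²/(4π × 68.7 × 2.134²) = 0.0404 m²/day.

0.0404 m²/day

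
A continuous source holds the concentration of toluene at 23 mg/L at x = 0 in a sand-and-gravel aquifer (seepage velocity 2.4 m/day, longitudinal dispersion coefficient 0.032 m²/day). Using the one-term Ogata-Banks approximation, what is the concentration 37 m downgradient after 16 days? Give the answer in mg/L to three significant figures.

21.1 mg/L

For a continuous step input, C/C₀ ≈ ½·erfc((x−vt)/(2√(Dt))).
vt = 2.4 × 16 = 38.4 m and 2√(Dt) = 2√(0.032 × 16) = 1.431 m.
Argument (x−vt)/(2√(Dt)) = (37 − 38.4)/1.431 = -0.9783; ½·erfc(-0.9783) = 0.9167.
C = 23 × 0.9167 = 21.1 mg/L.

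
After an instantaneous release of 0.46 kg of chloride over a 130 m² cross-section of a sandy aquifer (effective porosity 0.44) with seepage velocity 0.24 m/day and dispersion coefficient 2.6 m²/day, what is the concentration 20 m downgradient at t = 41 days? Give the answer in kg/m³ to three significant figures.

For an instantaneous plane source, C(x,t) = M/(n_e·A·√(4πDt)) · exp(−(x−vt)²/(4Dt)), with n_e·A the pore (flow) area.
Plume center vt = 0.24 × 41 = 9.84 m, so the well at 20 m is 10.16 m downgradient of the peak.
√(4πDt) = 36.60 m, giving peak height M/(n_e·A·√(4πDt)) = 0.46/(0.44 × 130 × 36.60) = 0.0002197 kg/m³.
(x−vt)²/(4Dt) = (10.16)²/(4 × 2.6 × 41) = 0.2421; exp(−0.2421) = 0.7850.
C = 0.0002197 × 0.7850 = 0.000172 kg/m³.

0.000172 kg/m³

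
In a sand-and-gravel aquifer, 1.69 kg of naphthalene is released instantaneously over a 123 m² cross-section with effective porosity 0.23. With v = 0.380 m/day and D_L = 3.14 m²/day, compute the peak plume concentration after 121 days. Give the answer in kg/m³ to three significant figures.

The peak of an instantaneous 1D plume sits at x = vt; there the Gaussian factor is 1 and C_max = M/(n_e·A·√(4πDt)), where n_e·A is the pore area the mass is dissolved in.
√(4πDt) = √(4π × 3.14 × 121) = 69.10 m, so C_max = 1.69/(0.23 × 123 × 69.10) = 0.000865 kg/m³.

0.000865 kg/m³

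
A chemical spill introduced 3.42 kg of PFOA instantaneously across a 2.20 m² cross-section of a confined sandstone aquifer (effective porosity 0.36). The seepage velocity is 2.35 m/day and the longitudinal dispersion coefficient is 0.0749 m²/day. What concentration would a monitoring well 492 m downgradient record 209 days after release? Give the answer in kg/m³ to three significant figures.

0.304 kg/m³

For an instantaneous plane source, C(x,t) = M/(n_e·A·√(4πDt)) · exp(−(x−vt)²/(4Dt)), with n_e·A the pore (flow) area.
Plume center vt = 2.35 × 209 = 491.15 m, so the well at 492 m is 0.85 m downgradient of the peak.
√(4πDt) = 14.03 m, giving peak height M/(n_e·A·√(4πDt)) = 3.42/(0.36 × 2.20 × 14.03) = 0.3078 kg/m³.
(x−vt)²/(4Dt) = (0.85)²/(4 × 0.0749 × 209) = 0.01154; exp(−0.01154) = 0.9885.
C = 0.3078 × 0.9885 = 0.304 kg/m³.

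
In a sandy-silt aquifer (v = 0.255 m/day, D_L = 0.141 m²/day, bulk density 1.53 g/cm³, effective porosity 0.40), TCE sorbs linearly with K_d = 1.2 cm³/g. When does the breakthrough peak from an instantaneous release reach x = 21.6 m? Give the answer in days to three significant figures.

Retardation factor R = 1 + ρ_b·K_d/n = 1 + 1.53 × 1.2/0.40 = 5.590.
Sorption retards both mechanisms: v_R = v/R = 0.04562 m/day, D_R = D/R = 0.02522 m²/day.
Peak time from v_R²t² + 2D_R t − x² = 0: t = (√(D_R² + v_R²x²) − D_R)/v_R².
√(D_R² + v_R²x²) = √(0.02522² + 0.04562² × 21.6²) = 0.9857; v_R² = 0.002081.
t = (0.9857 − 0.02522)/0.002081 = 462 days.

462 days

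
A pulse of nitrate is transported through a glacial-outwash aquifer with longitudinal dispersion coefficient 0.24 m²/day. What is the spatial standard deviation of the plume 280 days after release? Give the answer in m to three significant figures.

11.6 m

Dispersive spreading gives a Gaussian with σ² = 2Dt; advection only shifts the center.
σ = √(2 × 0.24 × 280) = 11.6 m.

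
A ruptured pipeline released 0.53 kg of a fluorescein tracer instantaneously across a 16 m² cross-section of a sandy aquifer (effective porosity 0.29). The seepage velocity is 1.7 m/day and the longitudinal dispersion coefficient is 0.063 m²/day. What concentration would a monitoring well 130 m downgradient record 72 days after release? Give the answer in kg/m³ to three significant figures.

0.000627 kg/m³

For an instantaneous plane source, C(x,t) = M/(n_e·A·√(4πDt)) · exp(−(x−vt)²/(4Dt)), with n_e·A the pore (flow) area.
Plume center vt = 1.7 × 72 = 122.4 m, so the well at 130 m is 7.6 m downgradient of the peak.
√(4πDt) = 7.550 m, giving peak height M/(n_e·A·√(4πDt)) = 0.53/(0.29 × 16 × 7.550) = 0.01513 kg/m³.
(x−vt)²/(4Dt) = (7.6)²/(4 × 0.063 × 72) = 3.183; exp(−3.183) = 0.04146.
C = 0.01513 × 0.04146 = 0.000627 kg/m³.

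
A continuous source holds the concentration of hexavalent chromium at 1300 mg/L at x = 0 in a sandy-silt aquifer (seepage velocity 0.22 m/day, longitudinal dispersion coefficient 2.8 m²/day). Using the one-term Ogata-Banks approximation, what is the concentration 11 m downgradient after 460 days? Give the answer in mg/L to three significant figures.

1250 mg/L

For a continuous step input, C/C₀ ≈ ½·erfc((x−vt)/(2√(Dt))).
vt = 0.22 × 460 = 101.2 m and 2√(Dt) = 2√(2.8 × 460) = 71.78 m.
Argument (x−vt)/(2√(Dt)) = (11 − 101.2)/71.78 = -1.257; ½·erfc(-1.257) = 0.9623.
C = 1300 × 0.9623 = 1250 mg/L.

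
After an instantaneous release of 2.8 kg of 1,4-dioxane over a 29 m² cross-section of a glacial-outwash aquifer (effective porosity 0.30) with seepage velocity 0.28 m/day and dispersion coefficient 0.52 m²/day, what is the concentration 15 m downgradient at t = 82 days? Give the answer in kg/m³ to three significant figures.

0.00959 kg/m³

For an instantaneous plane source, C(x,t) = M/(n_e·A·√(4πDt)) · exp(−(x−vt)²/(4Dt)), with n_e·A the pore (flow) area.
Plume center vt = 0.28 × 82 = 22.96 m, so the well at 15 m is 7.96 m upgradient of the peak.
√(4πDt) = 23.15 m, giving peak height M/(n_e·A·√(4πDt)) = 2.8/(0.30 × 29 × 23.15) = 0.01390 kg/m³.
(x−vt)²/(4Dt) = (-7.96)²/(4 × 0.52 × 82) = 0.3715; exp(−0.3715) = 0.6897.
C = 0.01390 × 0.6897 = 0.00959 kg/m³.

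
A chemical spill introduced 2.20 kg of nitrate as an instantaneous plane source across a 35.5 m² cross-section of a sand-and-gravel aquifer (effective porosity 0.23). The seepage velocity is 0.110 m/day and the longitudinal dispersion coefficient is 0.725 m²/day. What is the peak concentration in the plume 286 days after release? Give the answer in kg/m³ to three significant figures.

The peak of an instantaneous 1D plume sits at x = vt; there the Gaussian factor is 1 and C_max = M/(n_e·A·√(4πDt)), where n_e·A is the pore area the mass is dissolved in.
√(4πDt) = √(4π × 0.725 × 286) = 51.05 m, so C_max = 2.20/(0.23 × 35.5 × 51.05) = 0.00528 kg/m³.

0.00528 kg/m³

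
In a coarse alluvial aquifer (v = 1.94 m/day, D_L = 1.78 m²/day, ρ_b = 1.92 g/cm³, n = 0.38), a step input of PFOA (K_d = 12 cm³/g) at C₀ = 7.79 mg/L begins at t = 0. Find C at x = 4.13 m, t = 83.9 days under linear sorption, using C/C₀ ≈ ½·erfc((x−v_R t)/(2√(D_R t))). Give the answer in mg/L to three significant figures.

1.94 mg/L

Retardation factor R = 1 + ρ_b·K_d/n = 1 + 1.92 × 12/0.38 = 61.63.
Sorption retards both mechanisms: v_R = v/R = 0.03148 m/day, D_R = D/R = 0.02888 m²/day.
v_R·t = 0.03148 × 83.9 = 2.641172 m; 2√(D_R t) = 3.113 m; argument = (4.13 − 2.641172)/3.113 = 0.4783.
C = C₀ × ½·erfc(0.4783) = 7.79 × 0.2494 = 1.94 mg/L.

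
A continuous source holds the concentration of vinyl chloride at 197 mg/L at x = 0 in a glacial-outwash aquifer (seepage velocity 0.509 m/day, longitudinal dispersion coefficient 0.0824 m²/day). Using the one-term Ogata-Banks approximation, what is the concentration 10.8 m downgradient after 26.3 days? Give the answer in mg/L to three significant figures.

For a continuous step input, C/C₀ ≈ ½·erfc((x−vt)/(2√(Dt))).
vt = 0.509 × 26.3 = 13.3867 m and 2√(Dt) = 2√(0.0824 × 26.3) = 2.944 m.
Argument (x−vt)/(2√(Dt)) = (10.8 − 13.3867)/2.944 = -0.8786; ½·erfc(-0.8786) = 0.8930.
C = 197 × 0.8930 = 176 mg/L.

176 mg/L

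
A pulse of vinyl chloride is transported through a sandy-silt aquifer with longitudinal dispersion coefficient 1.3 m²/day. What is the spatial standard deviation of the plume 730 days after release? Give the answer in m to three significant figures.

Dispersive spreading gives a Gaussian with σ² = 2Dt; advection only shifts the center.
σ = √(2 × 1.3 × 730) = 43.6 m.

43.6 m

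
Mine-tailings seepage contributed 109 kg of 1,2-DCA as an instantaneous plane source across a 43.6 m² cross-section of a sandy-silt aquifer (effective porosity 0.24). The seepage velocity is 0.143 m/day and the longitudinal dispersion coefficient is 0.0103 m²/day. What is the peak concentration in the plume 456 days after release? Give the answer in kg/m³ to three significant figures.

1.36 kg/m³

The peak of an instantaneous 1D plume sits at x = vt; there the Gaussian factor is 1 and C_max = M/(n_e·A·√(4πDt)), where n_e·A is the pore area the mass is dissolved in.
√(4πDt) = √(4π × 0.0103 × 456) = 7.683 m, so C_max = 109/(0.24 × 43.6 × 7.683) = 1.36 kg/m³.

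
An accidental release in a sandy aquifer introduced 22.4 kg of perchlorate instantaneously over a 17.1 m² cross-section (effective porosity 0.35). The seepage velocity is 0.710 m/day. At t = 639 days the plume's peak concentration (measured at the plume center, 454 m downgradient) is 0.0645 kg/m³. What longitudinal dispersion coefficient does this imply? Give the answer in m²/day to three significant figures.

0.419 m²/day

At the plume center C_max = M/(n_e·A·√(4πDt)), so D = M²/(4πt·(n_e·A·C_max)²).
n_e·A·C_max = 0.35 × 17.1 × 0.0645 = 0.3860 kg/m.
D = 22.4²/(4π × 639 × 0.3860²) = 0.419 m²/day.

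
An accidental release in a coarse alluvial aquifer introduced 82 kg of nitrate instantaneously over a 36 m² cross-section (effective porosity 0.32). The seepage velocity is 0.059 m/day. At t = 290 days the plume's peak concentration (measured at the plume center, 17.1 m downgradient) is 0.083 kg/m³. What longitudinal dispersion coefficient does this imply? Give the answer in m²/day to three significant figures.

At the plume center C_max = M/(n_e·A·√(4πDt)), so D = M²/(4πt·(n_e·A·C_max)²).
n_e·A·C_max = 0.32 × 36 × 0.083 = 0.9562 kg/m.
D = 82²/(4π × 290 × 0.9562²) = 2.02 m²/day.

2.02 m²/day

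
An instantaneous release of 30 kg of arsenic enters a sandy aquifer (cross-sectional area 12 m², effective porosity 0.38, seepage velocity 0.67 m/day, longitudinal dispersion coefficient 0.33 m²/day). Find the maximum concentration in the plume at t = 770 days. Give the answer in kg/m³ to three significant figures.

0.116 kg/m³

The peak of an instantaneous 1D plume sits at x = vt; there the Gaussian factor is 1 and C_max = M/(n_e·A·√(4πDt)), where n_e·A is the pore area the mass is dissolved in.
√(4πDt) = √(4π × 0.33 × 770) = 56.51 m, so C_max = 30/(0.38 × 12 × 56.51) = 0.116 kg/m³.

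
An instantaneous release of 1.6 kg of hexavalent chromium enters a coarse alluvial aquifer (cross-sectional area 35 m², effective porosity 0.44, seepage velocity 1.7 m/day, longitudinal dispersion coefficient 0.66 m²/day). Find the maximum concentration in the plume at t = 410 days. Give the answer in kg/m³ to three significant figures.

0.00178 kg/m³

The peak of an instantaneous 1D plume sits at x = vt; there the Gaussian factor is 1 and C_max = M/(n_e·A·√(4πDt)), where n_e·A is the pore area the mass is dissolved in.
√(4πDt) = √(4π × 0.66 × 410) = 58.31 m, so C_max = 1.6/(0.44 × 35 × 58.31) = 0.00178 kg/m³.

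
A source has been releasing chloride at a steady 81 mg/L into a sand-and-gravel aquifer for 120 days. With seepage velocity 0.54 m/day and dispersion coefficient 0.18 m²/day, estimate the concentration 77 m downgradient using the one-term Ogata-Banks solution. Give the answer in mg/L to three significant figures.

2.57 mg/L

For a continuous step input, C/C₀ ≈ ½·erfc((x−vt)/(2√(Dt))).
vt = 0.54 × 120 = 64.8 m and 2√(Dt) = 2√(0.18 × 120) = 9.295 m.
Argument (x−vt)/(2√(Dt)) = (77 − 64.8)/9.295 = 1.313; ½·erfc(1.313) = 0.03167.
C = 81 × 0.03167 = 2.57 mg/L.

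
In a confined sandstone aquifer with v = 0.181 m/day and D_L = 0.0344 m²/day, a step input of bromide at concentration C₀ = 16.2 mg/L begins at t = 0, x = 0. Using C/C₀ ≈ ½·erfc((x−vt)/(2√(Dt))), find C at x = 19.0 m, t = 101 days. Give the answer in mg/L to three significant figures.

For a continuous step input, C/C₀ ≈ ½·erfc((x−vt)/(2√(Dt))).
vt = 0.181 × 101 = 18.281 m and 2√(Dt) = 2√(0.0344 × 101) = 3.728 m.
Argument (x−vt)/(2√(Dt)) = (19.0 − 18.281)/3.728 = 0.1929; ½·erfc(0.1929) = 0.3925.
C = 16.2 × 0.3925 = 6.36 mg/L.

6.36 mg/L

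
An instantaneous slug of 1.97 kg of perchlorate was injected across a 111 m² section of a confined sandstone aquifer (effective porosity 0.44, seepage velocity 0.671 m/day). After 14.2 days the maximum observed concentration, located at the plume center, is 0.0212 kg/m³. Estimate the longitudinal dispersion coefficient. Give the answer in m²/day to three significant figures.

At the plume center C_max = M/(n_e·A·√(4πDt)), so D = M²/(4πt·(n_e·A·C_max)²).
n_e·A·C_max = 0.44 × 111 × 0.0212 = 1.035 kg/m.
D = 1.97²/(4π × 14.2 × 1.035²) = 0.0203 m²/day.

0.0203 m²/day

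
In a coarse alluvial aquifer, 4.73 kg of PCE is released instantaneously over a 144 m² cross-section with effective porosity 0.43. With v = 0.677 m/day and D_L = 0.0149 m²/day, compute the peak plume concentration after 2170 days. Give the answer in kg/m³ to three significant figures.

The peak of an instantaneous 1D plume sits at x = vt; there the Gaussian factor is 1 and C_max = M/(n_e·A·√(4πDt)), where n_e·A is the pore area the mass is dissolved in.
√(4πDt) = √(4π × 0.0149 × 2170) = 20.16 m, so C_max = 4.73/(0.43 × 144 × 20.16) = 0.00379 kg/m³.

0.00379 kg/m³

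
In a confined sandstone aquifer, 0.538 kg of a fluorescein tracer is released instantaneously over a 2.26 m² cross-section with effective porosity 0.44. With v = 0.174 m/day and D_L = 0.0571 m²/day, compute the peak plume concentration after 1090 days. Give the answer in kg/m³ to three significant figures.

The peak of an instantaneous 1D plume sits at x = vt; there the Gaussian factor is 1 and C_max = M/(n_e·A·√(4πDt)), where n_e·A is the pore area the mass is dissolved in.
√(4πDt) = √(4π × 0.0571 × 1090) = 27.97 m, so C_max = 0.538/(0.44 × 2.26 × 27.97) = 0.0193 kg/m³.

0.0193 kg/m³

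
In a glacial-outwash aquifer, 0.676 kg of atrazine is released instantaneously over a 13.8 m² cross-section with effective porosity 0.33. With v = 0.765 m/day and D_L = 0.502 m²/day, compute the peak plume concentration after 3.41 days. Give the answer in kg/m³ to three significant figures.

The peak of an instantaneous 1D plume sits at x = vt; there the Gaussian factor is 1 and C_max = M/(n_e·A·√(4πDt)), where n_e·A is the pore area the mass is dissolved in.
√(4πDt) = √(4π × 0.502 × 3.41) = 4.638 m, so C_max = 0.676/(0.33 × 13.8 × 4.638) = 0.0320 kg/m³.

0.0320 kg/m³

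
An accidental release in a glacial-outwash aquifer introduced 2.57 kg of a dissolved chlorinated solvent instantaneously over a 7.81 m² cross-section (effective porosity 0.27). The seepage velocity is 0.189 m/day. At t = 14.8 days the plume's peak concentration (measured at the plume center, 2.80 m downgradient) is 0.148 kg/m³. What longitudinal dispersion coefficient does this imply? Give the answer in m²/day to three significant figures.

0.365 m²/day

At the plume center C_max = M/(n_e·A·√(4πDt)), so D = M²/(4πt·(n_e·A·C_max)²).
n_e·A·C_max = 0.27 × 7.81 × 0.148 = 0.3121 kg/m.
D = 2.57²/(4π × 14.8 × 0.3121²) = 0.365 m²/day.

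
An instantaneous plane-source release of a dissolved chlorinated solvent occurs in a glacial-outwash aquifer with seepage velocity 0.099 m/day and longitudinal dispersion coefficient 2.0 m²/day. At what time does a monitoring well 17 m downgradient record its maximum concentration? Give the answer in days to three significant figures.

For the 1D instantaneous-source solution, setting ∂C/∂t = 0 at fixed x gives v²t² + 2Dt − x² = 0, so t = (√(D² + v²x²) − D)/v².
√(D² + v²x²) = √(2.0² + 0.099² × 17²) = 2.614; v² = 0.009801.
t = (2.614 − 2.0)/0.009801 = 62.6 days (vs. the pure-advection estimate x/v = 172 d).

62.6 days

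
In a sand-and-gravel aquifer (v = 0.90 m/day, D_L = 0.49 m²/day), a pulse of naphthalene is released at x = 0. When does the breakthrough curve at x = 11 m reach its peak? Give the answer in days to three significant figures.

11.6 days

For the 1D instantaneous-source solution, setting ∂C/∂t = 0 at fixed x gives v²t² + 2Dt − x² = 0, so t = (√(D² + v²x²) − D)/v².
√(D² + v²x²) = √(0.49² + 0.90² × 11²) = 9.912; v² = 0.81.
t = (9.912 − 0.49)/0.81 = 11.6 days (vs. the pure-advection estimate x/v = 12.2 d).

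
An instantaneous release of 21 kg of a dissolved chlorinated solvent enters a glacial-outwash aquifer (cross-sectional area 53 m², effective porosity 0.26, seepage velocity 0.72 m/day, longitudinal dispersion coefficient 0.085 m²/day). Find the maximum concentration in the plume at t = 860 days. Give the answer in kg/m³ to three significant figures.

The peak of an instantaneous 1D plume sits at x = vt; there the Gaussian factor is 1 and C_max = M/(n_e·A·√(4πDt)), where n_e·A is the pore area the mass is dissolved in.
√(4πDt) = √(4π × 0.085 × 860) = 30.31 m, so C_max = 21/(0.26 × 53 × 30.31) = 0.0503 kg/m³.

0.0503 kg/m³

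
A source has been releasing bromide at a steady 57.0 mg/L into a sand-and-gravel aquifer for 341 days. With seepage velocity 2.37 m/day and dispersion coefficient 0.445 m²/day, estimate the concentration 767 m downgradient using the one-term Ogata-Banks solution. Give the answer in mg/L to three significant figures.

56.5 mg/L

For a continuous step input, C/C₀ ≈ ½·erfc((x−vt)/(2√(Dt))).
vt = 2.37 × 341 = 808.17 m and 2√(Dt) = 2√(0.445 × 341) = 24.64 m.
Argument (x−vt)/(2√(Dt)) = (767 − 808.17)/24.64 = -1.671; ½·erfc(-1.671) = 0.9909.
C = 57.0 × 0.9909 = 56.5 mg/L.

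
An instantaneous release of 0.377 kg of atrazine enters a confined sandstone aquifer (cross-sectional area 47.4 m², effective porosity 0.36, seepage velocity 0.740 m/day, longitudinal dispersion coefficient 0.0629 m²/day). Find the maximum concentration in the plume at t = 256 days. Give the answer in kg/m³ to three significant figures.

The peak of an instantaneous 1D plume sits at x = vt; there the Gaussian factor is 1 and C_max = M/(n_e·A·√(4πDt)), where n_e·A is the pore area the mass is dissolved in.
√(4πDt) = √(4π × 0.0629 × 256) = 14.22 m, so C_max = 0.377/(0.36 × 47.4 × 14.22) = 0.00155 kg/m³.

0.00155 kg/m³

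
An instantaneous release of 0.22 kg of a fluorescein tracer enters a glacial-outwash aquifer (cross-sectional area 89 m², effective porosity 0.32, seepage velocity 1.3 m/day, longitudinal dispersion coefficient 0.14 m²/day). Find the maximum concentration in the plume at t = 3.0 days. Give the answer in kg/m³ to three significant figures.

0.00336 kg/m³

The peak of an instantaneous 1D plume sits at x = vt; there the Gaussian factor is 1 and C_max = M/(n_e·A·√(4πDt)), where n_e·A is the pore area the mass is dissolved in.
√(4πDt) = √(4π × 0.14 × 3.0) = 2.297 m, so C_max = 0.22/(0.32 × 89 × 2.297) = 0.00336 kg/m³.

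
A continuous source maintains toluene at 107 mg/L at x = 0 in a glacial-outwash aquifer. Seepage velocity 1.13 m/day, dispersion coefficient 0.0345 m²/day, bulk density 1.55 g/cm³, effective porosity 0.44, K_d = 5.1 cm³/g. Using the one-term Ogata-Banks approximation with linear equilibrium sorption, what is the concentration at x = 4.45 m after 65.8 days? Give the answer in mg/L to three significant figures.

Retardation factor R = 1 + ρ_b·K_d/n = 1 + 1.55 × 5.1/0.44 = 18.97.
Sorption retards both mechanisms: v_R = v/R = 0.05957 m/day, D_R = D/R = 0.001819 m²/day.
v_R·t = 0.05957 × 65.8 = 3.919706 m; 2√(D_R t) = 0.6919 m; argument = (4.45 − 3.919706)/0.6919 = 0.7664.
C = C₀ × ½·erfc(0.7664) = 107 × 0.1392 = 14.9 mg/L.

14.9 mg/L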